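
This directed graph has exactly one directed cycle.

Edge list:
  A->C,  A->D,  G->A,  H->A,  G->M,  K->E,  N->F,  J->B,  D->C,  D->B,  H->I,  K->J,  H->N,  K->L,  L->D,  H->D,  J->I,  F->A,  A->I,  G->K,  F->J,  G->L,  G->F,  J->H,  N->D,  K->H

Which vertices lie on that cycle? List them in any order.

DFS with gray/black marking from F:
F gray
  J gray
    B gray
    B black
    I gray
    I black
    H gray
      A gray
        D gray
          D→B: B black — skip
          C gray
          C black
        D black
        A→I: I black — skip
        A→C: C black — skip
      A black
      N gray
        N→F: F is gray → back edge
Back edge closes the cycle F → J → H → N → F; its vertices are {F, H, J, N}.

F, H, J, N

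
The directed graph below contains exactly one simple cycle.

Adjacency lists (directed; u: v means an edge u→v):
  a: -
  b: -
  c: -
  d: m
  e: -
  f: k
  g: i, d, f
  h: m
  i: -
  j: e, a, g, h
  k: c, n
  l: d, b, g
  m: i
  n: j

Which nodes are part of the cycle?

DFS with gray/black marking from g:
g gray
  i gray
  i black
  d gray
    m gray
      m→i: i black — skip
    m black
  d black
  f gray
    k gray
      c gray
      c black
      n gray
        j gray
          e gray
          e black
          a gray
          a black
          j→g: g is gray → back edge
Back edge closes the cycle g → f → k → n → j → g; its vertices are {f, g, j, k, n}.

f, g, j, k, n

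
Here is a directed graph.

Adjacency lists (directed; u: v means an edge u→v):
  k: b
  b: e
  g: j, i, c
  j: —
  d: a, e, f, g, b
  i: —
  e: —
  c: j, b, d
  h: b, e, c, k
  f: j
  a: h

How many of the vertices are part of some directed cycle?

5

A vertex is on a directed cycle iff it belongs to a strongly connected component of size ≥ 2 (or has a self-loop).
The vertices on cycles are {a, c, d, g, h} — 5 in total.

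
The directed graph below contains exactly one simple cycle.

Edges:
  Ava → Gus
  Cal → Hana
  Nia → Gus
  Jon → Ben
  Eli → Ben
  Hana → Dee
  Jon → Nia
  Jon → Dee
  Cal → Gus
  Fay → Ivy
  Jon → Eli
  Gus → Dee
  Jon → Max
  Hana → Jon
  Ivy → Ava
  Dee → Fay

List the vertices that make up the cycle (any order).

Ava, Dee, Fay, Gus, Ivy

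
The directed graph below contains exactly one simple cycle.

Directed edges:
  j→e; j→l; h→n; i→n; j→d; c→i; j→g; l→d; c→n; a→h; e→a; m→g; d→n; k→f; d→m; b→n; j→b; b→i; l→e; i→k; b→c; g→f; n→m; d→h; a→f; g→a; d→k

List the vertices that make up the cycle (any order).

a, g, h, m, n

DFS with gray/black marking from g:
g gray
  f gray
  f black
  a gray
    h gray
      n gray
        m gray
          m→g: g is gray → back edge
Back edge closes the cycle g → a → h → n → m → g; its vertices are {a, g, h, m, n}.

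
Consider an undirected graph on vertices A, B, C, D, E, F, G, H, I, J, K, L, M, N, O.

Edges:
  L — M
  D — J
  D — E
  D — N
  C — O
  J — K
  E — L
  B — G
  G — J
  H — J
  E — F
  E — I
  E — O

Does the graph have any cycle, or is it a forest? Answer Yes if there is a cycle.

No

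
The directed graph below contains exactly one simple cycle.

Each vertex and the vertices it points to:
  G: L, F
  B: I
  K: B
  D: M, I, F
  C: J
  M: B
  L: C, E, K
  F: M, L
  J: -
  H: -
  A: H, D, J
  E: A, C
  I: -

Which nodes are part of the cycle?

A, D, E, F, L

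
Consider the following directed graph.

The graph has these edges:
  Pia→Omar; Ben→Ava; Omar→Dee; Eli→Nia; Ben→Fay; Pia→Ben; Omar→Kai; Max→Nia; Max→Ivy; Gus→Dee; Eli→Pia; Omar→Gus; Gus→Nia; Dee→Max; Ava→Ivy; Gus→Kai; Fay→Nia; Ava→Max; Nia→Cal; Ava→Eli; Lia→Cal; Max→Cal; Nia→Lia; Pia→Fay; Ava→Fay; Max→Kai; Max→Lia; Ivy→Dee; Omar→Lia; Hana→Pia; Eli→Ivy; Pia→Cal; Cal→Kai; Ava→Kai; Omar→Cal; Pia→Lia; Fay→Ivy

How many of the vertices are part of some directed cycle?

7

A vertex is on a directed cycle iff it belongs to a strongly connected component of size ≥ 2 (or has a self-loop).
The vertices on cycles are {Ava, Ben, Dee, Eli, Ivy, Max, Pia} — 7 in total.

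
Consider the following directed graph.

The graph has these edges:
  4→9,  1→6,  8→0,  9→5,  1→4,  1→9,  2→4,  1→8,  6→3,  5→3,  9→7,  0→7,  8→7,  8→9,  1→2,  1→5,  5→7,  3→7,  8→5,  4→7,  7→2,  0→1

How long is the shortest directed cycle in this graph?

3

For each vertex v, BFS finds the shortest path from v back to v.
The shortest such closed walk is 1 → 8 → 0 → 1, length 3.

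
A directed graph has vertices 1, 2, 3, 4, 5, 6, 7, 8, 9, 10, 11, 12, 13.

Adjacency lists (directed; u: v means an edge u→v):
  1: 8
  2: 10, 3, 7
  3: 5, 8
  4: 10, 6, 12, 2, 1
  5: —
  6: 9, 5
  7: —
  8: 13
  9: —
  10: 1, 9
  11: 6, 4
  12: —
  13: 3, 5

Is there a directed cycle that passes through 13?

Yes

13 is on a cycle iff 13 can reach itself via ≥1 edge.
13 → 3 → 8 → 13 — yes.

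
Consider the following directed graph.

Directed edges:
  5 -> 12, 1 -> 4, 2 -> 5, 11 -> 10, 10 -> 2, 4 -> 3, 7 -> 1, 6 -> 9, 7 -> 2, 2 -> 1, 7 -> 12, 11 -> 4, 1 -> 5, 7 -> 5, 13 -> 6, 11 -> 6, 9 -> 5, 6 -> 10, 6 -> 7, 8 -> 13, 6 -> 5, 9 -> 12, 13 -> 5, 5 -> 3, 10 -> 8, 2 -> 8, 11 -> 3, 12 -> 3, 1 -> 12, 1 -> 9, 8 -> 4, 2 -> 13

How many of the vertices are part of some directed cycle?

6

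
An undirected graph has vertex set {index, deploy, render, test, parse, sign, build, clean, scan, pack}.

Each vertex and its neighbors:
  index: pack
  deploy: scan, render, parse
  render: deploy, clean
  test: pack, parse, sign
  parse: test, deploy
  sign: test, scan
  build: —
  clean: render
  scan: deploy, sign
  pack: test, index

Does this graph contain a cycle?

Yes

DFS, tracking each vertex's parent; an edge to a visited non-parent vertex closes a cycle.
Start from sign:
visit sign (parent –)
  visit test (parent sign)
    visit pack (parent test)
      pack–test: parent, skip
      visit index (parent pack)
        index–pack: parent, skip
    visit parse (parent test)
      parse–test: parent, skip
      visit deploy (parent parse)
        visit scan (parent deploy)
          scan–deploy: parent, skip
          scan–sign: sign visited and ≠ parent → cycle
Cycle: sign – test – parse – deploy – scan – sign.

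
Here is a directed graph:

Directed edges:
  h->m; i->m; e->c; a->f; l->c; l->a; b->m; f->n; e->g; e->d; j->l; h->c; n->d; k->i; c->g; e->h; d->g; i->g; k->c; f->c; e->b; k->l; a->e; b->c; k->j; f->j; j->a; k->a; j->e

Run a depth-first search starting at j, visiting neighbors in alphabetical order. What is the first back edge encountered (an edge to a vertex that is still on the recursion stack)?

f->j

DFS from j (visiting neighbors in alphabetical order); mark gray on enter, black on exit:
j gray
  a gray
    e gray
      b gray
        c gray
          g gray
          g black
        c black
        m gray
        m black
      b black
      e→c: c black — skip
      d gray
        d→g: g black — skip
      d black
      e→g: g black — skip
      h gray
        h→c: c black — skip
        h→m: m black — skip
      h black
    e black
    f gray
      f→c: c black — skip
      f→j: j is gray → back edge
First back edge: f → j.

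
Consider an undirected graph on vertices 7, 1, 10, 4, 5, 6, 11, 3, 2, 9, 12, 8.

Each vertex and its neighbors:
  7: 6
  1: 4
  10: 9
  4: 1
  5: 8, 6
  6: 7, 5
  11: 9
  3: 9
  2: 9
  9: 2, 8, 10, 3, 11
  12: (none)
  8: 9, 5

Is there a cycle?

DFS, tracking each vertex's parent; an edge to a visited non-parent vertex closes a cycle.
Start from 12:
visit 12 (parent –)
visit 7 (parent –)
  visit 6 (parent 7)
    6–7: parent, skip
    visit 5 (parent 6)
      visit 8 (parent 5)
        visit 9 (parent 8)
          visit 2 (parent 9)
            2–9: parent, skip
          9–8: parent, skip
          visit 10 (parent 9)
            10–9: parent, skip
          visit 3 (parent 9)
            3–9: parent, skip
          visit 11 (parent 9)
            11–9: parent, skip
        8–5: parent, skip
      5–6: parent, skip
visit 1 (parent –)
  visit 4 (parent 1)
    4–1: parent, skip
No non-parent visited neighbor found — the graph is a forest.

No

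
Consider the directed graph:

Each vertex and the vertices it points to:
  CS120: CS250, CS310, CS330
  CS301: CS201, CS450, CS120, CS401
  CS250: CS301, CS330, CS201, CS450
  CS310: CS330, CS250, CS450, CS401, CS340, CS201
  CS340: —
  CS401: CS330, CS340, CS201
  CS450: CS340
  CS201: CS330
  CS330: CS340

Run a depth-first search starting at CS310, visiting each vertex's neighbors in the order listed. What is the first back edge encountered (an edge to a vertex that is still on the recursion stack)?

CS120->CS250

DFS from CS310 (visiting each vertex's neighbors in the order listed); mark gray on enter, black on exit:
CS310 gray
  CS330 gray
    CS340 gray
    CS340 black
  CS330 black
  CS250 gray
    CS301 gray
      CS201 gray
        CS201→CS330: CS330 black — skip
      CS201 black
      CS450 gray
        CS450→CS340: CS340 black — skip
      CS450 black
      CS120 gray
        CS120→CS250: CS250 is gray → back edge
First back edge: CS120 → CS250.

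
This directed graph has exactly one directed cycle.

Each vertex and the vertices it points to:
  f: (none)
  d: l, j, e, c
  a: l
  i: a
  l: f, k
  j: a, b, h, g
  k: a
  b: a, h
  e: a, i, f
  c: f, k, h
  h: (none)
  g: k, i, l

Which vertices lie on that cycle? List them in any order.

a, k, l

DFS with gray/black marking from l:
l gray
  f gray
  f black
  k gray
    a gray
      a→l: l is gray → back edge
Back edge closes the cycle l → k → a → l; its vertices are {a, k, l}.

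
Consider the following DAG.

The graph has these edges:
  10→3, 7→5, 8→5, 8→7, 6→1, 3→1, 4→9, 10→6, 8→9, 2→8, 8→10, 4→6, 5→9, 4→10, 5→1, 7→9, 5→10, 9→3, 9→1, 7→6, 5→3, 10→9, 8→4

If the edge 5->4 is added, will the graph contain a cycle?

Adding 5→4 creates a cycle iff 4 can already reach 5.
Explore from 4: no path reaches 5. The graph stays acyclic.

No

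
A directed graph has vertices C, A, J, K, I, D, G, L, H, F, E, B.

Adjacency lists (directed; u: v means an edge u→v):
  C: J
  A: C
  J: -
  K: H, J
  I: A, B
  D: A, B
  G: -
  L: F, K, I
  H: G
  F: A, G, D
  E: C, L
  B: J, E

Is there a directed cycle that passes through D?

Yes

D is on a cycle iff D can reach itself via ≥1 edge.
D → B → E → L → F → D — yes.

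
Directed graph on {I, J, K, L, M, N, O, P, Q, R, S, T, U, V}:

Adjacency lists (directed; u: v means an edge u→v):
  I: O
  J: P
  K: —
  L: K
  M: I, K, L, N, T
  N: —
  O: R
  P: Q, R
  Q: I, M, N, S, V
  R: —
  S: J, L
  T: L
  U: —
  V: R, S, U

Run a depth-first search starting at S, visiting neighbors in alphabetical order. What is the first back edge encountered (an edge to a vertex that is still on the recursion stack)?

Q->S

DFS from S (visiting neighbors in alphabetical order); mark gray on enter, black on exit:
S gray
  J gray
    P gray
      Q gray
        I gray
          O gray
            R gray
            R black
          O black
        I black
        M gray
          M→I: I black — skip
          K gray
          K black
          L gray
            L→K: K black — skip
          L black
          N gray
          N black
          T gray
            T→L: L black — skip
          T black
        M black
        Q→N: N black — skip
        Q→S: S is gray → back edge
First back edge: Q → S.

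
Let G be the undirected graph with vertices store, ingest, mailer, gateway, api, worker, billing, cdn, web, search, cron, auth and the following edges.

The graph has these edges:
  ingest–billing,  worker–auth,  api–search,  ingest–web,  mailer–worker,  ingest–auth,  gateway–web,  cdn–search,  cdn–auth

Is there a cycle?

No

DFS, tracking each vertex's parent; an edge to a visited non-parent vertex closes a cycle.
Start from gateway:
visit gateway (parent –)
  visit web (parent gateway)
    web–gateway: parent, skip
    visit ingest (parent web)
      visit auth (parent ingest)
        visit cdn (parent auth)
          visit search (parent cdn)
            visit api (parent search)
              api–search: parent, skip
            search–cdn: parent, skip
          cdn–auth: parent, skip
        visit worker (parent auth)
          worker–auth: parent, skip
          visit mailer (parent worker)
            mailer–worker: parent, skip
        auth–ingest: parent, skip
      ingest–web: parent, skip
      visit billing (parent ingest)
        billing–ingest: parent, skip
visit store (parent –)
visit cron (parent –)
No non-parent visited neighbor found — the graph is a forest.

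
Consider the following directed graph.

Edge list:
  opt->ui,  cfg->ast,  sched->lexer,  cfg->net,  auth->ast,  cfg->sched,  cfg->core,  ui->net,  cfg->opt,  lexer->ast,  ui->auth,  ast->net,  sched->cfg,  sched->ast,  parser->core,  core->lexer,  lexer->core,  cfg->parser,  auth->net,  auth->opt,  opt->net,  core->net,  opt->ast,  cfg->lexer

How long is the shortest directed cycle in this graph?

2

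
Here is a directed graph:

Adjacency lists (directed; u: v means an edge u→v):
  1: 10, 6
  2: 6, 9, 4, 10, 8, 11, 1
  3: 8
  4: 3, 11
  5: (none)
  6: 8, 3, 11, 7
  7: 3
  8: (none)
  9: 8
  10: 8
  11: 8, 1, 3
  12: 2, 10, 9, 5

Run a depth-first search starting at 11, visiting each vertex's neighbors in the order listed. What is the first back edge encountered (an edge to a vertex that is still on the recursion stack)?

DFS from 11 (visiting each vertex's neighbors in the order listed); mark gray on enter, black on exit:
11 gray
  8 gray
  8 black
  1 gray
    10 gray
      10→8: 8 black — skip
    10 black
    6 gray
      6→8: 8 black — skip
      3 gray
        3→8: 8 black — skip
      3 black
      6→11: 11 is gray → back edge
First back edge: 6 → 11.

6→11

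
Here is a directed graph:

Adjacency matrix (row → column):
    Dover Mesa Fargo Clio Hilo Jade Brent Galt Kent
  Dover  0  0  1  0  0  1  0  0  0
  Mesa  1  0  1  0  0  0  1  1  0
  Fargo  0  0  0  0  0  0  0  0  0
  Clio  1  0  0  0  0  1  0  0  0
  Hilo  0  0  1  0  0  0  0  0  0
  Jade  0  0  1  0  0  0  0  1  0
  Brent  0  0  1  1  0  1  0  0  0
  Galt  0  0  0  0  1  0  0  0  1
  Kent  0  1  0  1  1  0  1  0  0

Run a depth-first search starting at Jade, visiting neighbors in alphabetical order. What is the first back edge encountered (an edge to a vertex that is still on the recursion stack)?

Dover->Jade

DFS from Jade (visiting neighbors in alphabetical order); mark gray on enter, black on exit:
Jade gray
  Fargo gray
  Fargo black
  Galt gray
    Hilo gray
      Hilo→Fargo: Fargo black — skip
    Hilo black
    Kent gray
      Brent gray
        Clio gray
          Dover gray
            Dover→Fargo: Fargo black — skip
            Dover→Jade: Jade is gray → back edge
First back edge: Dover → Jade.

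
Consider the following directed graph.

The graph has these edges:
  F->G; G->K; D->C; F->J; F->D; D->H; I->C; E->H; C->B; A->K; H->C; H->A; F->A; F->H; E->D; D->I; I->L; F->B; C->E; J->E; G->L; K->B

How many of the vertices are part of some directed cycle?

A vertex is on a directed cycle iff it belongs to a strongly connected component of size ≥ 2 (or has a self-loop).
The vertices on cycles are {C, D, E, H, I} — 5 in total.

5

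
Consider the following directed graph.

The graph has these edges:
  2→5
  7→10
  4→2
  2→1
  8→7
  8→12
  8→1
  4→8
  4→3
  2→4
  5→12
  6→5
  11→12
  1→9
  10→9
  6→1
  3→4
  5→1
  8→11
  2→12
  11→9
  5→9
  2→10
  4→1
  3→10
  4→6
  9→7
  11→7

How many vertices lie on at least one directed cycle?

6

A vertex is on a directed cycle iff it belongs to a strongly connected component of size ≥ 2 (or has a self-loop).
The vertices on cycles are {2, 3, 4, 7, 9, 10} — 6 in total.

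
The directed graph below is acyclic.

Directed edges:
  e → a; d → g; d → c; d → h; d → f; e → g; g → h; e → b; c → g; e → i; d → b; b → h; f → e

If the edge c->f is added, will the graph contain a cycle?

No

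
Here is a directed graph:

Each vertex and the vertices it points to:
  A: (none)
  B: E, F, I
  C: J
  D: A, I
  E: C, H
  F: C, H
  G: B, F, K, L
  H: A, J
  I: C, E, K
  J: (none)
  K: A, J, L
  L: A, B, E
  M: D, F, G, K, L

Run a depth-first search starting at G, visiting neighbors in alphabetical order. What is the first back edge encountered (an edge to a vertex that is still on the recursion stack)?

L→B

DFS from G (visiting neighbors in alphabetical order); mark gray on enter, black on exit:
G gray
  B gray
    E gray
      C gray
        J gray
        J black
      C black
      H gray
        A gray
        A black
        H→J: J black — skip
      H black
    E black
    F gray
      F→C: C black — skip
      F→H: H black — skip
    F black
    I gray
      I→C: C black — skip
      I→E: E black — skip
      K gray
        K→A: A black — skip
        K→J: J black — skip
        L gray
          L→A: A black — skip
          L→B: B is gray → back edge
First back edge: L → B.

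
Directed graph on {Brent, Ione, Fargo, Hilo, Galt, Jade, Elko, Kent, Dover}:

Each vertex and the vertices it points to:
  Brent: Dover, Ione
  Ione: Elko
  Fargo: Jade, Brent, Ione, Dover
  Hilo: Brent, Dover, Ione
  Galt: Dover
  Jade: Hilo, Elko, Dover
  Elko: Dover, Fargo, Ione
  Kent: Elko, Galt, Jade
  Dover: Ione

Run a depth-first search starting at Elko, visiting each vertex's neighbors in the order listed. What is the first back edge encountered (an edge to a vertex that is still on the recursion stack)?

Ione→Elko

DFS from Elko (visiting each vertex's neighbors in the order listed); mark gray on enter, black on exit:
Elko gray
  Dover gray
    Ione gray
      Ione→Elko: Elko is gray → back edge
First back edge: Ione → Elko.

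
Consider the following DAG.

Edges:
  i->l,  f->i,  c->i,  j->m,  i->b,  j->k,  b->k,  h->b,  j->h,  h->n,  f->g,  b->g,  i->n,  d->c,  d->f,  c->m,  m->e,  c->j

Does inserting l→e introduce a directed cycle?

No

Adding l→e creates a cycle iff e can already reach l.
Explore from e: no path reaches l. The graph stays acyclic.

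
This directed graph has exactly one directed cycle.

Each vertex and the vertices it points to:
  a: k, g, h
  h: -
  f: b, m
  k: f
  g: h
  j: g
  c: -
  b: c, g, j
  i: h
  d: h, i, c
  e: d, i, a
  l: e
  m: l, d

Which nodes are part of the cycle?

DFS with gray/black marking from f:
f gray
  b gray
    c gray
    c black
    g gray
      h gray
      h black
    g black
    j gray
      j→g: g black — skip
    j black
  b black
  m gray
    l gray
      e gray
        d gray
          d→h: h black — skip
          i gray
            i→h: h black — skip
          i black
          d→c: c black — skip
        d black
        e→i: i black — skip
        a gray
          k gray
            k→f: f is gray → back edge
Back edge closes the cycle f → m → l → e → a → k → f; its vertices are {a, e, f, k, l, m}.

a, e, f, k, l, m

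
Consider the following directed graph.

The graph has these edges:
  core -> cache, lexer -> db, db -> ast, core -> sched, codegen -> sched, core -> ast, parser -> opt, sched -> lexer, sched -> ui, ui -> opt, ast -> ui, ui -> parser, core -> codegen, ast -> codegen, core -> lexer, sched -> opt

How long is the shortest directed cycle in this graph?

For each vertex v, BFS finds the shortest path from v back to v.
The shortest such closed walk is ast → codegen → sched → lexer → db → ast, length 5.

5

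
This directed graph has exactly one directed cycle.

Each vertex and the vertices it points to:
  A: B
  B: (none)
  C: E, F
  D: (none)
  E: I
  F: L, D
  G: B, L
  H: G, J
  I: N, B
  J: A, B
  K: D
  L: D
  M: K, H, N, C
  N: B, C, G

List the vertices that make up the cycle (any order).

C, E, I, N

DFS with gray/black marking from N:
N gray
  B gray
  B black
  C gray
    E gray
      I gray
        I→N: N is gray → back edge
Back edge closes the cycle N → C → E → I → N; its vertices are {C, E, I, N}.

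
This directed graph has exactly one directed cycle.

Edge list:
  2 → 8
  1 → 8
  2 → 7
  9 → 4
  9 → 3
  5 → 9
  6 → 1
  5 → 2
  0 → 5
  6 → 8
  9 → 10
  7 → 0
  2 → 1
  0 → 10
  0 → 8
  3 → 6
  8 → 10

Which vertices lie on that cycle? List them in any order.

0, 2, 5, 7

DFS with gray/black marking from 5:
5 gray
  2 gray
    7 gray
      0 gray
        0→5: 5 is gray → back edge
Back edge closes the cycle 5 → 2 → 7 → 0 → 5; its vertices are {0, 2, 5, 7}.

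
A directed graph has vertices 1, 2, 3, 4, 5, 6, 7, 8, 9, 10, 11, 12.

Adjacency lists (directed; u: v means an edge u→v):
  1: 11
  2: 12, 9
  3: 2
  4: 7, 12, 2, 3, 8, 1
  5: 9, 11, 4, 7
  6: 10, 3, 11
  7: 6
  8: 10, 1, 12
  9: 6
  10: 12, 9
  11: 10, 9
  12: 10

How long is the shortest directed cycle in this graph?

For each vertex v, BFS finds the shortest path from v back to v.
The shortest such closed walk is 10 → 12 → 10, length 2.

2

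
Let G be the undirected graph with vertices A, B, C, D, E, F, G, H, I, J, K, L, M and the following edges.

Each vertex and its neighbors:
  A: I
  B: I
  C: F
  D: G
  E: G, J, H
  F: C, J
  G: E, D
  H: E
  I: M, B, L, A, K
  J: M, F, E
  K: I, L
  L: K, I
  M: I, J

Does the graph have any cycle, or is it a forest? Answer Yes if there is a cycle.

Yes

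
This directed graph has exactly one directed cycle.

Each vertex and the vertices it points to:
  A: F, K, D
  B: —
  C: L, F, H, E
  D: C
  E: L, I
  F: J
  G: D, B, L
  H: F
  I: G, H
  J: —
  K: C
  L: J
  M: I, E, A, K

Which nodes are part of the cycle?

C, D, E, G, I

DFS with gray/black marking from I:
I gray
  G gray
    D gray
      C gray
        L gray
          J gray
          J black
        L black
        F gray
          F→J: J black — skip
        F black
        H gray
          H→F: F black — skip
        H black
        E gray
          E→L: L black — skip
          E→I: I is gray → back edge
Back edge closes the cycle I → G → D → C → E → I; its vertices are {C, D, E, G, I}.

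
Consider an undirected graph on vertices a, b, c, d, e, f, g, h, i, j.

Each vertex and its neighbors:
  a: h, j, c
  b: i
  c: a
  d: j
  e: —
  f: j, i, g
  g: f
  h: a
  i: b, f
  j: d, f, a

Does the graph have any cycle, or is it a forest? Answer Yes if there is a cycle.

No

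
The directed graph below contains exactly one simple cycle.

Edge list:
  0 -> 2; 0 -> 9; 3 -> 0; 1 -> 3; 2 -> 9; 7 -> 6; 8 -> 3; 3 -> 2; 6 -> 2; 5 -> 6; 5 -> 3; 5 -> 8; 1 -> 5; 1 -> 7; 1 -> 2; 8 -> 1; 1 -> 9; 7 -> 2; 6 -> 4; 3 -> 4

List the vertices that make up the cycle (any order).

1, 5, 8

DFS with gray/black marking from 1:
1 gray
  2 gray
    9 gray
    9 black
  2 black
  1→9: 9 black — skip
  5 gray
    3 gray
      4 gray
      4 black
      3→2: 2 black — skip
      0 gray
        0→2: 2 black — skip
        0→9: 9 black — skip
      0 black
    3 black
    6 gray
      6→2: 2 black — skip
      6→4: 4 black — skip
    6 black
    8 gray
      8→3: 3 black — skip
      8→1: 1 is gray → back edge
Back edge closes the cycle 1 → 5 → 8 → 1; its vertices are {1, 5, 8}.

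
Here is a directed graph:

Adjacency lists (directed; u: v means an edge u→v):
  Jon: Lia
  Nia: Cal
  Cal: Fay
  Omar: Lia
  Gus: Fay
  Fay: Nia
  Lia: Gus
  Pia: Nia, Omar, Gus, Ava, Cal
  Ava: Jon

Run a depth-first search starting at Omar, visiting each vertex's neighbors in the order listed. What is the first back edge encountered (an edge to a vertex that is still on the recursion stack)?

Cal→Fay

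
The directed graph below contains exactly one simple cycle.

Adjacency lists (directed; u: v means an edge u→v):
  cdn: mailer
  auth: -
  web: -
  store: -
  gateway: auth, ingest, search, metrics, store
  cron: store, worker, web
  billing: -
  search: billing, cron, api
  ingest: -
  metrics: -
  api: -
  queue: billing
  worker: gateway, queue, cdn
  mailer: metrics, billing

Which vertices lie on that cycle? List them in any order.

DFS with gray/black marking from worker:
worker gray
  gateway gray
    auth gray
    auth black
    ingest gray
    ingest black
    search gray
      billing gray
      billing black
      cron gray
        store gray
        store black
        cron→worker: worker is gray → back edge
Back edge closes the cycle worker → gateway → search → cron → worker; its vertices are {cron, search, worker, gateway}.

cron, search, worker, gateway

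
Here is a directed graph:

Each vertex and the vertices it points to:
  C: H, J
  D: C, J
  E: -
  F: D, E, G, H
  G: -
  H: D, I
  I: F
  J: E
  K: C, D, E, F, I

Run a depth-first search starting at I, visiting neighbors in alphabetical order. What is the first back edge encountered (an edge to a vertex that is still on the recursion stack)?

H->D

DFS from I (visiting neighbors in alphabetical order); mark gray on enter, black on exit:
I gray
  F gray
    D gray
      C gray
        H gray
          H→D: D is gray → back edge
First back edge: H → D.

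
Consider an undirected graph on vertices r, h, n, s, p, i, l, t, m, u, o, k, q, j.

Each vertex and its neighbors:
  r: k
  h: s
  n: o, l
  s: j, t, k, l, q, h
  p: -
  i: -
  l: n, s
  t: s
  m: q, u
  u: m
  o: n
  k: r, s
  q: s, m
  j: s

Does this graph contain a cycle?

No

DFS, tracking each vertex's parent; an edge to a visited non-parent vertex closes a cycle.
Start from k:
visit k (parent –)
  visit r (parent k)
    r–k: parent, skip
  visit s (parent k)
    visit j (parent s)
      j–s: parent, skip
    visit t (parent s)
      t–s: parent, skip
    s–k: parent, skip
    visit l (parent s)
      visit n (parent l)
        visit o (parent n)
          o–n: parent, skip
        n–l: parent, skip
      l–s: parent, skip
    visit q (parent s)
      q–s: parent, skip
      visit m (parent q)
        m–q: parent, skip
        visit u (parent m)
          u–m: parent, skip
    visit h (parent s)
      h–s: parent, skip
visit p (parent –)
visit i (parent –)
No non-parent visited neighbor found — the graph is a forest.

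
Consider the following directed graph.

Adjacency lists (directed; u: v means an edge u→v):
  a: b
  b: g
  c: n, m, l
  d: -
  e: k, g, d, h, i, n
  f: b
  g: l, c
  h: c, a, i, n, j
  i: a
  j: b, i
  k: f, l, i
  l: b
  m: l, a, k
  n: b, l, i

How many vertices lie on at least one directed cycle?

A vertex is on a directed cycle iff it belongs to a strongly connected component of size ≥ 2 (or has a self-loop).
The vertices on cycles are {a, b, c, f, g, i, k, l, m, n} — 10 in total.

10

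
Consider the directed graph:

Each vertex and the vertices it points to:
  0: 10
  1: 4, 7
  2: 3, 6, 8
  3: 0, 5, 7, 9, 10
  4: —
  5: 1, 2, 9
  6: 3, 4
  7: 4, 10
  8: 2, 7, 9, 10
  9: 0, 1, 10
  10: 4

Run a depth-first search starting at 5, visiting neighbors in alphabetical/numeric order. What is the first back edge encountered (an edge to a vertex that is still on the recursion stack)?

DFS from 5 (visiting neighbors in alphabetical/numeric order); mark gray on enter, black on exit:
5 gray
  1 gray
    4 gray
    4 black
    7 gray
      7→4: 4 black — skip
      10 gray
        10→4: 4 black — skip
      10 black
    7 black
  1 black
  2 gray
    3 gray
      0 gray
        0→10: 10 black — skip
      0 black
      3→5: 5 is gray → back edge
First back edge: 3 → 5.

3→5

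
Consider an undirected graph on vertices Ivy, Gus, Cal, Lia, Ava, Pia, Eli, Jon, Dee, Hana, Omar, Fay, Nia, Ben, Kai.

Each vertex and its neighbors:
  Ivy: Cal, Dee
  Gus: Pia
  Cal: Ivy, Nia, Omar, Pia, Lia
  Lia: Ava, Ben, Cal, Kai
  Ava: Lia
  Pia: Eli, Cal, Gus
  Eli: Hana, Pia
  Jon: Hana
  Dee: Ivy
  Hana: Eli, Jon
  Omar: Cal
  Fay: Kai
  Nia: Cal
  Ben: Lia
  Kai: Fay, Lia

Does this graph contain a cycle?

No

DFS, tracking each vertex's parent; an edge to a visited non-parent vertex closes a cycle.
Start from Fay:
visit Fay (parent –)
  visit Kai (parent Fay)
    Kai–Fay: parent, skip
    visit Lia (parent Kai)
      visit Ava (parent Lia)
        Ava–Lia: parent, skip
      visit Ben (parent Lia)
        Ben–Lia: parent, skip
      visit Cal (parent Lia)
        visit Ivy (parent Cal)
          Ivy–Cal: parent, skip
          visit Dee (parent Ivy)
            Dee–Ivy: parent, skip
        visit Nia (parent Cal)
          Nia–Cal: parent, skip
        visit Omar (parent Cal)
          Omar–Cal: parent, skip
        visit Pia (parent Cal)
          visit Eli (parent Pia)
            visit Hana (parent Eli)
              Hana–Eli: parent, skip
              visit Jon (parent Hana)
                Jon–Hana: parent, skip
            Eli–Pia: parent, skip
          Pia–Cal: parent, skip
          visit Gus (parent Pia)
            Gus–Pia: parent, skip
        Cal–Lia: parent, skip
      Lia–Kai: parent, skip
No non-parent visited neighbor found — the graph is a forest.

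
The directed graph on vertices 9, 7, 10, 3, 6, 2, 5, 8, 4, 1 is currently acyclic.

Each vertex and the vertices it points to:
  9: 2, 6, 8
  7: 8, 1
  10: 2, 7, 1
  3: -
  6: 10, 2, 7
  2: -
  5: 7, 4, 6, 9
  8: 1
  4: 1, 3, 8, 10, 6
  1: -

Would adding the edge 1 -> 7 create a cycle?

Yes

Adding 1→7 creates a cycle iff 7 can already reach 1.
Path from 7: 7 → 1.
So 7 → … → 1 → 7 is a cycle.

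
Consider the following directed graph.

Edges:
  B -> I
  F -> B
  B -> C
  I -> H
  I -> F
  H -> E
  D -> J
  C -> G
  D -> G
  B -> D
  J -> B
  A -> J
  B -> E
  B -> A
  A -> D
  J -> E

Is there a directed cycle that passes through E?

E lies on a cycle iff there is a path from E back to itself.
Exploring from E, it never reaches itself; equivalently, its strongly connected component is a singleton.

No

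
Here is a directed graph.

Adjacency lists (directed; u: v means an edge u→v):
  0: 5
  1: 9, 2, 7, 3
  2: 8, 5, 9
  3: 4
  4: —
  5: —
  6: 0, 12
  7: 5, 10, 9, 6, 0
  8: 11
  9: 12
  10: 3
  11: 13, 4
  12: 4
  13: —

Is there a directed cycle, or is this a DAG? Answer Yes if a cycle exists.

DFS with white/gray/black marking, starting from 0:
0 gray
  5 gray
  5 black
0 black
1 gray
  9 gray
    12 gray
      4 gray
      4 black
    12 black
  9 black
  2 gray
    8 gray
      11 gray
        13 gray
        13 black
        11→4: 4 black — skip
      11 black
    8 black
    2→5: 5 black — skip
    2→9: 9 black — skip
  2 black
  7 gray
    7→5: 5 black — skip
    10 gray
      3 gray
        3→4: 4 black — skip
      3 black
    10 black
    7→9: 9 black — skip
    6 gray
      6→0: 0 black — skip
      6→12: 12 black — skip
    6 black
    7→0: 0 black — skip
  7 black
  1→3: 3 black — skip
1 black
Every edge goes to a white or black vertex — no back edge, so the graph is acyclic.

No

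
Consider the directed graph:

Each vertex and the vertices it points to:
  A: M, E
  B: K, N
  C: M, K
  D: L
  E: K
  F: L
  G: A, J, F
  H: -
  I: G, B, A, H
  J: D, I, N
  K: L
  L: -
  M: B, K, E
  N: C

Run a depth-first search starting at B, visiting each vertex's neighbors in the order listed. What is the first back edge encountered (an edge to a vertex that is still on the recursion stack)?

DFS from B (visiting each vertex's neighbors in the order listed); mark gray on enter, black on exit:
B gray
  K gray
    L gray
    L black
  K black
  N gray
    C gray
      M gray
        M→B: B is gray → back edge
First back edge: M → B.

M→B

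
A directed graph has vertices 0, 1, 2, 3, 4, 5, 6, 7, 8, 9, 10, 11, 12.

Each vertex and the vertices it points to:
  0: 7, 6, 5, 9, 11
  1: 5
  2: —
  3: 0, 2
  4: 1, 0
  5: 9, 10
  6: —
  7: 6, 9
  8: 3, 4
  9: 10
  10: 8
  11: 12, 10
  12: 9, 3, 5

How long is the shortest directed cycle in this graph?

4

For each vertex v, BFS finds the shortest path from v back to v.
The shortest such closed walk is 3 → 0 → 11 → 12 → 3, length 4.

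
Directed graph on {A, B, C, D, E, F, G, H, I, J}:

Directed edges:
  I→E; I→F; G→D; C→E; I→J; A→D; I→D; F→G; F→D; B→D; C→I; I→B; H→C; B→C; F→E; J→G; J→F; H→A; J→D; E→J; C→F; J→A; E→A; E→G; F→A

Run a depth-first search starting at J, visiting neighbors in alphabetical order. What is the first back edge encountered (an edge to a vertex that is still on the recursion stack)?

E→J

DFS from J (visiting neighbors in alphabetical order); mark gray on enter, black on exit:
J gray
  A gray
    D gray
    D black
  A black
  J→D: D black — skip
  F gray
    F→A: A black — skip
    F→D: D black — skip
    E gray
      E→A: A black — skip
      G gray
        G→D: D black — skip
      G black
      E→J: J is gray → back edge
First back edge: E → J.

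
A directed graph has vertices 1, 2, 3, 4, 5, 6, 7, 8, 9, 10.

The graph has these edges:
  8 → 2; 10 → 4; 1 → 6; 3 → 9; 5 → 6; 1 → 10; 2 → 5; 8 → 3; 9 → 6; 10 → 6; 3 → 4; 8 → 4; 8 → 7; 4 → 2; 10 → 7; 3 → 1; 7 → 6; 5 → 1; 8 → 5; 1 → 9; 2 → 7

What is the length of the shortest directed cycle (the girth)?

For each vertex v, BFS finds the shortest path from v back to v.
The shortest such closed walk is 2 → 5 → 1 → 10 → 4 → 2, length 5.

5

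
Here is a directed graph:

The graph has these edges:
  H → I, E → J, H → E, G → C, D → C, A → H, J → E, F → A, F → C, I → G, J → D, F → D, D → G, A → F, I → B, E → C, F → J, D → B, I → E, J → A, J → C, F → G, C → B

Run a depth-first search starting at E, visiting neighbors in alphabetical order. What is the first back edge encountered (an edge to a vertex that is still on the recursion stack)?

F→A

DFS from E (visiting neighbors in alphabetical order); mark gray on enter, black on exit:
E gray
  C gray
    B gray
    B black
  C black
  J gray
    A gray
      F gray
        F→A: A is gray → back edge
First back edge: F → A.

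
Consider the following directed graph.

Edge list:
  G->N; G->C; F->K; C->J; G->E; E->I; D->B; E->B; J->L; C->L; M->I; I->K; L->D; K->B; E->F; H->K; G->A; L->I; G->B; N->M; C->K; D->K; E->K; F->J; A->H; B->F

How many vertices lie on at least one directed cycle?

7

A vertex is on a directed cycle iff it belongs to a strongly connected component of size ≥ 2 (or has a self-loop).
The vertices on cycles are {B, D, F, I, J, K, L} — 7 in total.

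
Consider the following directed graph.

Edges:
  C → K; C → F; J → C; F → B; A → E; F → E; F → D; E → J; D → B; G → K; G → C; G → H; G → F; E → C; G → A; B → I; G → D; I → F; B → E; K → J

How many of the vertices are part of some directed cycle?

8

A vertex is on a directed cycle iff it belongs to a strongly connected component of size ≥ 2 (or has a self-loop).
The vertices on cycles are {B, C, D, E, F, I, J, K} — 8 in total.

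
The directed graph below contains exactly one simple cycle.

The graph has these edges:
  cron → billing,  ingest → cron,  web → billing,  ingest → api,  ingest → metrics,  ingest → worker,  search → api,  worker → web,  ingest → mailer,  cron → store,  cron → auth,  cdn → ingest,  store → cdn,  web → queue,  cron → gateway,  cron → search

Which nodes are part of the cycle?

cdn, cron, store, ingest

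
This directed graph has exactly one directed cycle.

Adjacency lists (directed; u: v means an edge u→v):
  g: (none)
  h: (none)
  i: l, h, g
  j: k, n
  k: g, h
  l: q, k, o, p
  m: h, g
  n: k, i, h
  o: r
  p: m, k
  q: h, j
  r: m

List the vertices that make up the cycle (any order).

i, j, l, n, q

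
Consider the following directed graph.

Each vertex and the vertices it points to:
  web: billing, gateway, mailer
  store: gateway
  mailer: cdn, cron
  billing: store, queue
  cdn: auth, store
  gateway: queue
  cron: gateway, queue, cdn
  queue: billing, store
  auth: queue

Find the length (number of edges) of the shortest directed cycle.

2

For each vertex v, BFS finds the shortest path from v back to v.
The shortest such closed walk is billing → queue → billing, length 2.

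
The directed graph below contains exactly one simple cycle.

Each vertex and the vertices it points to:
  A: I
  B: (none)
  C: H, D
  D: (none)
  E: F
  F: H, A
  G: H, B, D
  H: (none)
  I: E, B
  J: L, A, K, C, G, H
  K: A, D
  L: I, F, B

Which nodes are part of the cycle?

A, E, F, I

DFS with gray/black marking from I:
I gray
  E gray
    F gray
      H gray
      H black
      A gray
        A→I: I is gray → back edge
Back edge closes the cycle I → E → F → A → I; its vertices are {A, E, F, I}.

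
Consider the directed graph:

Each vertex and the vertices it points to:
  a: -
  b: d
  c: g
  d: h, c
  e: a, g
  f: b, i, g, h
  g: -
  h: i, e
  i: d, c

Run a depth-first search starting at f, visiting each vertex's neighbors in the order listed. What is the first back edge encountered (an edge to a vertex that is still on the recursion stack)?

i→d

DFS from f (visiting each vertex's neighbors in the order listed); mark gray on enter, black on exit:
f gray
  b gray
    d gray
      h gray
        i gray
          i→d: d is gray → back edge
First back edge: i → d.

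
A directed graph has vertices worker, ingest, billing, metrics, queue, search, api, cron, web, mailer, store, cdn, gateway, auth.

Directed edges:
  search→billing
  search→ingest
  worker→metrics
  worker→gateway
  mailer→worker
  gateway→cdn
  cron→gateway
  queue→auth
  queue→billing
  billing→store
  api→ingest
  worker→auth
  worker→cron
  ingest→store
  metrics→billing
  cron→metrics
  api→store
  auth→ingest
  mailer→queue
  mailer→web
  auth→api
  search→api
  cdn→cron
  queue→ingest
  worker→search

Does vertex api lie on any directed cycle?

No

api lies on a cycle iff there is a path from api back to itself.
Exploring from api, it never reaches itself; equivalently, its strongly connected component is a singleton.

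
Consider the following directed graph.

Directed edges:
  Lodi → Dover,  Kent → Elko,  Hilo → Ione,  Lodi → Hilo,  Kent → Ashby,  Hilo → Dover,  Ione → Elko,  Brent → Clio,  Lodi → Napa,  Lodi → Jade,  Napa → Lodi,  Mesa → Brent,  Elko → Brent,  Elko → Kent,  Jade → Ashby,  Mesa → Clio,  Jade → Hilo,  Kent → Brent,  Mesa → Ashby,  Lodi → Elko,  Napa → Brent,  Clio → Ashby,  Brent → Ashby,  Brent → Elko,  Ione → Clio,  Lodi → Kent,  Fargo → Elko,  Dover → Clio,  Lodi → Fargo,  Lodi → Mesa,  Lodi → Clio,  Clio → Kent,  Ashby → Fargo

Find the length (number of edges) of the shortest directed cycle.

2

For each vertex v, BFS finds the shortest path from v back to v.
The shortest such closed walk is Napa → Lodi → Napa, length 2.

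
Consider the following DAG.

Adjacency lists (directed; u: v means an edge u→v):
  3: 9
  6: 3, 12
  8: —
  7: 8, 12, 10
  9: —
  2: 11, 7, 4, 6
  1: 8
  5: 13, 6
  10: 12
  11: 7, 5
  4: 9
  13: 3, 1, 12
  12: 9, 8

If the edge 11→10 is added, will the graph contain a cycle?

Adding 11→10 creates a cycle iff 10 can already reach 11.
Explore from 10: no path reaches 11. The graph stays acyclic.

No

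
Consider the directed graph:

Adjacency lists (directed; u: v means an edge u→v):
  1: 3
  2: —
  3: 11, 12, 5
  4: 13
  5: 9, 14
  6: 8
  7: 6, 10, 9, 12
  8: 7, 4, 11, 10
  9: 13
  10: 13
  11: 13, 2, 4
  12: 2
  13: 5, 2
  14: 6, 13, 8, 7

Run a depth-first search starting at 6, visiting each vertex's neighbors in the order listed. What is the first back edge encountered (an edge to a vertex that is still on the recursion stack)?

DFS from 6 (visiting each vertex's neighbors in the order listed); mark gray on enter, black on exit:
6 gray
  8 gray
    7 gray
      7→6: 6 is gray → back edge
First back edge: 7 → 6.

7->6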